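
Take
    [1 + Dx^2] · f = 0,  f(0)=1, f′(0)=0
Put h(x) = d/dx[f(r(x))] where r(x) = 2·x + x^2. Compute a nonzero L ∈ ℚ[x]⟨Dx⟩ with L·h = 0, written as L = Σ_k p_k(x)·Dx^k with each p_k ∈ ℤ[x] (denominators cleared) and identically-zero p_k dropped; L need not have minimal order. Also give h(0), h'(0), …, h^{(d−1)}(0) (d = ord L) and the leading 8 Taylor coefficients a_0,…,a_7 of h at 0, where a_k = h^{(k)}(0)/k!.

f: a_k = 1, 0, -1/2, 0, 1/24, 0, -1/720, 0, …
L₀ from L_f via x↦r, Dx↦r'^{-1}Dx.
h₀' ⇒ L via d/dx closure of L₀.
L = (7 + 16·x + 24·x^2 + 16·x^3 + 4·x^4) + (-3 - 3·x)·Dx + (1 + 2·x + x^2)·Dx^2  (order 2).
h: a_k = 0, -4, -6, 2/3, 20/3, 82/15, 7/15, -719/315, …
ICs: h(0) = 0, h′(0) = -4.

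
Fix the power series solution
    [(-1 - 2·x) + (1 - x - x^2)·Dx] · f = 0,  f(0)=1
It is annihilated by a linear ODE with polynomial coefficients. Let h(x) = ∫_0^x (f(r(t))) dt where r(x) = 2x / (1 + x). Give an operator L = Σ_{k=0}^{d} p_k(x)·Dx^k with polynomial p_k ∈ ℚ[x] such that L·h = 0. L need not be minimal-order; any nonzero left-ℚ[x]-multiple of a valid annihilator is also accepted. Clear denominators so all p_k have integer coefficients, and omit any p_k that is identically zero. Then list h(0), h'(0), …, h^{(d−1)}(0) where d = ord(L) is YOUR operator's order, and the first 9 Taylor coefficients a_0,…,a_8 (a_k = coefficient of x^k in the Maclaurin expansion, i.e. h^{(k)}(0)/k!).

L = (2 + 10·x)·Dx + (-1 - x + 5·x^2 + 5·x^3)·Dx^2  (order 2).
h: a_k = 0, 1, 1, 2, 5/2, 6, 25/3, 150/7, 125/4, …
ICs: h(0) = 0, h′(0) = 1.

f: a_k = 1, 1, 2, 3, 5, 8, 13, 21, 34, …
L₀ from L_f via x↦r, Dx↦r'^{-1}Dx.
∫: right-multiply L₀ by Dx.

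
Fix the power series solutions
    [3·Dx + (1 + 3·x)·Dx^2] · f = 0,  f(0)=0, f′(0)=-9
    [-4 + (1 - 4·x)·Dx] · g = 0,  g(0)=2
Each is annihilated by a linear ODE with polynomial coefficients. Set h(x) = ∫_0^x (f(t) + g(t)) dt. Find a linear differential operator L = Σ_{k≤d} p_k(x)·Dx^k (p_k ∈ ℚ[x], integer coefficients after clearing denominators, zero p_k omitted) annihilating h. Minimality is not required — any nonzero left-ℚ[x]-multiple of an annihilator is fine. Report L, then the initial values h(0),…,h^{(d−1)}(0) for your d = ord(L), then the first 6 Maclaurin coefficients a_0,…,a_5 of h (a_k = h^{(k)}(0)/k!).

L = (-432 - 288·x)·Dx^2 + (-78 - 720·x - 576·x^2)·Dx^3 + (11 + x - 144·x^2 - 144·x^3)·Dx^4  (order 4).
h: a_k = 0, 2, -1/2, 91/6, 101/4, 2291/20, …
ICs: h(0) = 0, h′(0) = 2, h′′(0) = -1, h′′′(0) = 91.

f: a_k = 0, -9, 27/2, -27, 243/4, -729/5, …
g: a_k = 2, 8, 32, 128, 512, 2048, …
Sum ⇒ L₀ = lclm(L_f,L_g) in ℚ(x)⟨Dx⟩.
h=∫₀ˣh₀: take L = L₀·Dx.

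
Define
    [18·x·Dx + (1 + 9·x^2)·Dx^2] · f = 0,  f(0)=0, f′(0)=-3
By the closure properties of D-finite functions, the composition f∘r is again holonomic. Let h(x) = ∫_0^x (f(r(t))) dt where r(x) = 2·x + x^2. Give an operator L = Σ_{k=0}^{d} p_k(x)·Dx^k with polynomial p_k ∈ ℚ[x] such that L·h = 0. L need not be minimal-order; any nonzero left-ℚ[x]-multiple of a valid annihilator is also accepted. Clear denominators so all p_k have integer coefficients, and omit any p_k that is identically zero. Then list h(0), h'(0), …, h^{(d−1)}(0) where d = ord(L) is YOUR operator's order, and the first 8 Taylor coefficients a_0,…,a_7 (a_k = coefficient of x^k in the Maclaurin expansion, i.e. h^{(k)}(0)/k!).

f: a_k = 0, -3, 0, 9, 0, -243/5, 0, 2187/7, …
Change of var in L_f (x↦r) gives L₀.
h=∫h₀ ⇒ L = L₀·Dx.
L = (-1 + 72·x + 144·x^2 + 108·x^3 + 27·x^4)·Dx^2 + (1 + x + 36·x^2 + 72·x^3 + 45·x^4 + 9·x^5)·Dx^3  (order 3).
h: a_k = 0, 0, -3, -1, 18, 108/5, -1251/5, -3879/7, …
ICs: h(0) = 0, h′(0) = 0, h′′(0) = -6.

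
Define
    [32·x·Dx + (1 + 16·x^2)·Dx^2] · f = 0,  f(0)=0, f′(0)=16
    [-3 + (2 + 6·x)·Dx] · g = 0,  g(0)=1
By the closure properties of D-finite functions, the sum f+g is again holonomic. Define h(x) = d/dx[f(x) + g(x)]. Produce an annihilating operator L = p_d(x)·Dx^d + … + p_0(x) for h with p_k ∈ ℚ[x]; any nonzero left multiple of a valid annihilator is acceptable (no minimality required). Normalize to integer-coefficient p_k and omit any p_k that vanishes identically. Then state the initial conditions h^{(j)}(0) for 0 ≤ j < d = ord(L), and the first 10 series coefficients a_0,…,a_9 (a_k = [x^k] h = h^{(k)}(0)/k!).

L = (-192 - 1440·x + 9216·x^2 + 13824·x^3) + (-155 - 768·x + 4128·x^2 + 36864·x^3 + 48384·x^4)·Dx + (-6 + 110·x + 576·x^2 + 2624·x^3 + 10752·x^4 + 13824·x^5)·Dx^2  (order 2).
h: a_k = 35/2, -9/4, -4015/16, -405/32, 1057081/256, -45927/512, -133712531/2048, -2814669/4096, 68846136841/65536, -717740595/131072, …
ICs: h(0) = 35/2, h′(0) = -9/4.

f: a_k = 0, 16, 0, -256/3, 0, 4096/5, 0, -65536/7, 0, 1048576/9, …
g: a_k = 1, 3/2, -9/8, 27/16, -405/128, 1701/256, -15309/1024, 72171/2048, -2814669/32768, 14073345/65536, …
Sum ⇒ L₀ = lclm(L_f,L_g) in ℚ(x)⟨Dx⟩.
h₀' ⇒ L via d/dx closure of L₀.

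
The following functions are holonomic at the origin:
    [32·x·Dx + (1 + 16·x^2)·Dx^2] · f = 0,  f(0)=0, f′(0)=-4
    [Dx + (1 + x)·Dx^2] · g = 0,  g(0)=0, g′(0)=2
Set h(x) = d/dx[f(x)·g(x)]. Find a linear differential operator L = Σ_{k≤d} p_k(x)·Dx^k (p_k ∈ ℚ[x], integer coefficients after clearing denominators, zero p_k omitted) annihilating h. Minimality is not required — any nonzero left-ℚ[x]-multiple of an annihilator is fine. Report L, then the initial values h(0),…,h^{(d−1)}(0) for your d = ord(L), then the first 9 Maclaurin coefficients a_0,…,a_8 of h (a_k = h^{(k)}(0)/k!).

f: a_k = 0, -4, 0, 64/3, 0, -1024/5, 0, 16384/7, 0, …
g: a_k = 0, 2, -1, 2/3, -1/2, 2/5, -1/3, 2/7, -1/4, …
Sym-product of L_f,L_g gives L₀ (≤ ord 4).
h=h₀': d/dx-closure on L₀ ⇒ L.
L = (4224 + 8384·x + 204800·x^2 + 531456·x^3 + 491520·x^4 + 212992·x^5 + 262144·x^7) + (4098 + 28864·x + 258368·x^2 + 1045504·x^3 + 1798144·x^4 + 1523712·x^5 + 573440·x^6 + 786432·x^7 + 917504·x^8)·Dx + (132 + 8644·x + 37632·x^2 + 196032·x^3 + 614400·x^4 + 955392·x^5 + 786432·x^6 + 540672·x^7 + 786432·x^8 + 524288·x^9)·Dx^2 + (65 + 258·x + 2497·x^2 + 8576·x^3 + 30336·x^4 + 76800·x^5 + 118272·x^6 + 98304·x^7 + 98304·x^8 + 131072·x^9 + 65536·x^10)·Dx^3  (order 3).
h: a_k = 0, -16, 12, 160, -290/3, -35728/15, 20524/15, 36416, -706949/35, …
ICs: h(0) = 0, h′(0) = -16, h′′(0) = 24.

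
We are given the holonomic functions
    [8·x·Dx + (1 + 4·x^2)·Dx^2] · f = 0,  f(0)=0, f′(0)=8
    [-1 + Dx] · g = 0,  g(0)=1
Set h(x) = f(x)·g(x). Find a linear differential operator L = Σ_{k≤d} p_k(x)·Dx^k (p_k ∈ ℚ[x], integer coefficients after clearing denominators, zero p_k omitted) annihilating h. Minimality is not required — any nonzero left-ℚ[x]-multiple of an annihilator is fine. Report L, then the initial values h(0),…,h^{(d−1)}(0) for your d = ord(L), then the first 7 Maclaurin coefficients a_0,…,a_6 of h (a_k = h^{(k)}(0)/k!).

f: a_k = 0, 8, 0, -32/3, 0, 128/5, 0, …
g: a_k = 1, 1, 1/2, 1/6, 1/24, 1/120, 1/720, …
h₀=f·g: eliminate ⇒ L₀, order ≤ 2·1.
L = (1 - 8·x + 4·x^2) + (-2 + 8·x - 8·x^2)·Dx + (1 + 4·x^2)·Dx^2  (order 2).
h: a_k = 0, 8, 8, -20/3, -28/3, 103/5, 215/9, …
ICs: h(0) = 0, h′(0) = 8.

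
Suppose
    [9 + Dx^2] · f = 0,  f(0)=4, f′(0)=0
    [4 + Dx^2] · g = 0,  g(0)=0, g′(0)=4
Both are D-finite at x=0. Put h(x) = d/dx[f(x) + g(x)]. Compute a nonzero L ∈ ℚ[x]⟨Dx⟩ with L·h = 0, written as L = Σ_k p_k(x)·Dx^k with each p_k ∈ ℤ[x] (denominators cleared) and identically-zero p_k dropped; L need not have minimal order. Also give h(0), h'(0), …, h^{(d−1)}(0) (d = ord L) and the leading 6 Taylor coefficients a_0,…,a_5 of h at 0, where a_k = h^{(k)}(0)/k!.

L = 36 + 13·Dx^2 + Dx^4  (order 4).
h: a_k = 4, -36, -8, 54, 8/3, -243/10, …
ICs: h(0) = 4, h′(0) = -36, h′′(0) = -16, h′′′(0) = 324.

f: a_k = 4, 0, -18, 0, 27/2, 0, …
g: a_k = 0, 4, 0, -8/3, 0, 8/15, …
f+g: L₀ = lclm(L_f,L_g), ord ≤ 2+2.
Derive L from L₀ (diff closure).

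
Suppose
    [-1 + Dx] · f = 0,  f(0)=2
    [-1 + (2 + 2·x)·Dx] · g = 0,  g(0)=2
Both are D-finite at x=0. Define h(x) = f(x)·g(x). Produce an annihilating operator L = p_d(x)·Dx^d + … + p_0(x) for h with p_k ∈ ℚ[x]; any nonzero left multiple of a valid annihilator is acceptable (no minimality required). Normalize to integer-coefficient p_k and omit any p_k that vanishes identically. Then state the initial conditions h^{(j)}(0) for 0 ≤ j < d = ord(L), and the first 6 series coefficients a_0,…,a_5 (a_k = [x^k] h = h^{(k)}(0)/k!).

L = (-3 - 2·x) + (2 + 2·x)·Dx  (order 1).
h: a_k = 4, 6, 7/2, 17/12, 11/32, 107/960, …
ICs: h(0) = 4.

f: a_k = 2, 2, 1, 1/3, 1/12, 1/60, …
g: a_k = 2, 1, -1/4, 1/8, -5/64, 7/128, …
Sym-product of L_f,L_g gives L₀ (≤ ord 1).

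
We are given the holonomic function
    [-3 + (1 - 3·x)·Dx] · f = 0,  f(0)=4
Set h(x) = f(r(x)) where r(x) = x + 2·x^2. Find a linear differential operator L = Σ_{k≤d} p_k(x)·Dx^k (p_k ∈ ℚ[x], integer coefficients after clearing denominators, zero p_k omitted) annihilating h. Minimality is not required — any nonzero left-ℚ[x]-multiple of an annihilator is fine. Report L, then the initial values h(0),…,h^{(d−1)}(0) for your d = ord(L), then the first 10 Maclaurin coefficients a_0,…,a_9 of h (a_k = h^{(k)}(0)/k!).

L = (3 + 12·x) + (-1 + 3·x + 6·x^2)·Dx  (order 1).
h: a_k = 4, 12, 60, 252, 1116, 4860, 21276, 92988, 406620, 1777788, …
ICs: h(0) = 4.

f: a_k = 4, 12, 36, 108, 324, 972, 2916, 8748, 26244, 78732, …
Substitute x→r, Dx→(1/r')Dx; clear ⇒ L₀.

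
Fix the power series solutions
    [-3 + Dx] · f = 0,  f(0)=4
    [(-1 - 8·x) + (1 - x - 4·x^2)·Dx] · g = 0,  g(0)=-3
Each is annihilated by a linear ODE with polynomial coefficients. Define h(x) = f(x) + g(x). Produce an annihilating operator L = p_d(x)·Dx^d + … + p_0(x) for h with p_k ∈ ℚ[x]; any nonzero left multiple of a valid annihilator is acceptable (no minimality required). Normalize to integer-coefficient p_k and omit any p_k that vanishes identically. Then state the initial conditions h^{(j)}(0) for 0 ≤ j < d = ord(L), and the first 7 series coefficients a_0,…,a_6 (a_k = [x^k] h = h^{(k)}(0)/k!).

L = (21 + 9·x + 396·x^2 + 288·x^3) + (-1 - 42·x - 159·x^2 + 72·x^3 + 144·x^4)·Dx + (-2 + 13·x + 9·x^2 - 56·x^3 - 48·x^4)·Dx^2  (order 2).
h: a_k = 1, 9, 3, -9, -147/2, -1869/10, -10779/20, …
ICs: h(0) = 1, h′(0) = 9.

f: a_k = 4, 12, 18, 18, 27/2, 81/10, 81/20, …
g: a_k = -3, -3, -15, -27, -87, -195, -543, …
h₀=f+g: left-lcm gives L₀, ord ≤ 2.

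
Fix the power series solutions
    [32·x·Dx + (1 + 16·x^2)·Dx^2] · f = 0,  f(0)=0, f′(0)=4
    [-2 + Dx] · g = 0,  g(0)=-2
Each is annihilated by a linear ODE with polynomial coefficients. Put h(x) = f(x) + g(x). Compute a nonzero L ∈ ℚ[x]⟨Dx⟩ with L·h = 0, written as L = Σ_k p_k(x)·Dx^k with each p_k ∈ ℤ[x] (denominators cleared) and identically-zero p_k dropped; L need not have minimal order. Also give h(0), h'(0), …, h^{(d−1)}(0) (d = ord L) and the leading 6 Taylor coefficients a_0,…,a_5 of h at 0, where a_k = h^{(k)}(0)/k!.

f: a_k = 0, 4, 0, -64/3, 0, 1024/5, …
g: a_k = -2, -4, -4, -8/3, -4/3, -8/15, …
f+g: L₀ = lclm(L_f,L_g), ord ≤ 2+1.
L = (32 - 64·x - 1536·x^2 - 1024·x^3)·Dx + (-18 + 704·x^2 - 512·x^4)·Dx^2 + (1 + 16·x + 32·x^2 + 256·x^3 + 256·x^4)·Dx^3  (order 3).
h: a_k = -2, 0, -4, -24, -4/3, 3064/15, …
ICs: h(0) = -2, h′(0) = 0, h′′(0) = -8.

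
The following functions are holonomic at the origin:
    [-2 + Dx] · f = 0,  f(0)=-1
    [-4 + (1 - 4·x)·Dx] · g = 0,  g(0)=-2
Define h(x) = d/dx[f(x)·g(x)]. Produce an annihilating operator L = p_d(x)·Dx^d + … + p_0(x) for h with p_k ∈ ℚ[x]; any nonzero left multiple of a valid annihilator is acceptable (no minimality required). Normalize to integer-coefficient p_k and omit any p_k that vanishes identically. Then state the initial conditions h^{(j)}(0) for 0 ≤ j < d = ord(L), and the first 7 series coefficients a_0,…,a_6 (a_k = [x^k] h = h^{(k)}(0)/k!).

f: a_k = -1, -2, -2, -4/3, -2/3, -4/15, -4/45, …
g: a_k = -2, -8, -32, -128, -512, -2048, -8192, …
Product ⇒ symmetric product L₀, ord ≤ 1.
Differentiate: ansatz ord ≤ ord L₀ ⇒ L.
L = (26 - 48·x + 32·x^2) + (-3 + 16·x - 16·x^2)·Dx  (order 1).
h: a_k = 12, 104, 632, 3376, 50648/3, 1215568/15, 5672656/15, …
ICs: h(0) = 12.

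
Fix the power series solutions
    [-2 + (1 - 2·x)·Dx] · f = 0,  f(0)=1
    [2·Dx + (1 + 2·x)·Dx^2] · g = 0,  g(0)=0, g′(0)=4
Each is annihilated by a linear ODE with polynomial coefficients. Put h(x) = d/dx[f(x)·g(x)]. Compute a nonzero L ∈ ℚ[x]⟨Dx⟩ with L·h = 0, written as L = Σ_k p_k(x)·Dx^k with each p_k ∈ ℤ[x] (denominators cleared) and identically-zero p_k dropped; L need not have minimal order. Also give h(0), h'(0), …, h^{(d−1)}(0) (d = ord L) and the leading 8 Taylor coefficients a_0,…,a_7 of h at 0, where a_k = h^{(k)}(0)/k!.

f: a_k = 1, 2, 4, 8, 16, 32, 64, 128, …
g: a_k = 0, 4, -4, 16/3, -8, 64/5, -64/3, 256/7, …
Sym-product of L_f,L_g gives L₀ (≤ ord 2).
Differentiate: ansatz ord ≤ ord L₀ ⇒ L.
L = 16 + (2 + 20·x)·Dx + (-1 + 4·x^2)·Dx^2  (order 2).
h: a_k = 4, 8, 40, 224/3, 752/3, 2368/5, 20416/15, 272896/105, …
ICs: h(0) = 4, h′(0) = 8.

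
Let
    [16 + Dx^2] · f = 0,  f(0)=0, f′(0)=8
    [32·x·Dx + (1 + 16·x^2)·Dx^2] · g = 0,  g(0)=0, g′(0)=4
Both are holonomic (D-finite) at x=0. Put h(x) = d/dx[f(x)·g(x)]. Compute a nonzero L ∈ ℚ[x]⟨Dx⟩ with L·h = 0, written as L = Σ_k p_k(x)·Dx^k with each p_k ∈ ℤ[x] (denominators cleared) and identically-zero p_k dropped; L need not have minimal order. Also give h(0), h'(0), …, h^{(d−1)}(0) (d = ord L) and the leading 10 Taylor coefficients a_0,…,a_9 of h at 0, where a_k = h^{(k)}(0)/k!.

f: a_k = 0, 8, 0, -64/3, 0, 256/15, 0, -2048/315, 0, 4096/2835, …
g: a_k = 0, 4, 0, -64/3, 0, 1024/5, 0, -16384/7, 0, 262144/9, …
f·g: L₀ = L_f ⊗_s L_g, ord ≤ 2·2.
h₀' ⇒ L via d/dx closure of L₀.
L = (14080 + 602112·x^2 + 15106048·x^4 + 50331648·x^6 + 100663296·x^8 + 268435456·x^10 + 2147483648·x^12) + (8704·x + 581632·x^3 + 9175040·x^5 + 41943040·x^7 + 167772160·x^9 + 536870912·x^11)·Dx + (960 + 43520·x^2 + 1093632·x^4 + 4849664·x^6 + 16777216·x^8 + 67108864·x^10 + 268435456·x^12)·Dx^2 + (544·x + 36352·x^3 + 573440·x^5 + 2621440·x^7 + 10485760·x^9 + 33554432·x^11)·Dx^3 + (5 + 368·x^2 + 9344·x^4 + 106496·x^6 + 655360·x^8 + 3145728·x^10 + 8388608·x^12)·Dx^4  (order 4).
h: a_k = 0, 64, 0, -1024, 0, 38912/3, 0, -2818048/15, 0, 8124792832/2835, …
ICs: h(0) = 0, h′(0) = 64, h′′(0) = 0, h′′′(0) = -6144.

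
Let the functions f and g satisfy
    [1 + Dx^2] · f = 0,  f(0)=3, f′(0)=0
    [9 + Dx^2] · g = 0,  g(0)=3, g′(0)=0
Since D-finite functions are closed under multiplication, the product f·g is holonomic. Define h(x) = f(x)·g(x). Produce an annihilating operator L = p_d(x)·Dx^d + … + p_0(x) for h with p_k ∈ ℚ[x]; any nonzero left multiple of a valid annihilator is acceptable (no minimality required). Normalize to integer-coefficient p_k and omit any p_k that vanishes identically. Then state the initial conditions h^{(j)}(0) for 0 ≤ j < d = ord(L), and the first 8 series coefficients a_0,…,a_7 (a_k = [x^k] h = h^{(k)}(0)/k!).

f: a_k = 3, 0, -3/2, 0, 1/8, 0, -1/240, 0, …
g: a_k = 3, 0, -27/2, 0, 81/8, 0, -243/80, 0, …
L₀ := L_f ⊗_s L_g (sym. prod.), ord ≤ 4.
L = 64 + 20·Dx^2 + Dx^4  (order 4).
h: a_k = 9, 0, -45, 0, 51, 0, -26, 0, …
ICs: h(0) = 9, h′(0) = 0, h′′(0) = -90, h′′′(0) = 0.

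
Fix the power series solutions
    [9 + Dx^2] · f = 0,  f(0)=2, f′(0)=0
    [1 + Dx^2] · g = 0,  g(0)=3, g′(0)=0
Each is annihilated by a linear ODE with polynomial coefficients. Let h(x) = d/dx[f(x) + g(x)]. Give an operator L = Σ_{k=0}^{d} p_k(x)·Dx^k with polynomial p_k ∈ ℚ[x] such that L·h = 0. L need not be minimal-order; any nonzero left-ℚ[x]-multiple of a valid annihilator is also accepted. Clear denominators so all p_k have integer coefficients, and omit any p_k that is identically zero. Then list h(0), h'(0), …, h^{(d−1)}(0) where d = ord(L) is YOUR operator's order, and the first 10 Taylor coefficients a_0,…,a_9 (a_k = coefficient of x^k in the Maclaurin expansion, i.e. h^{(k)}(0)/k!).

f: a_k = 2, 0, -9, 0, 27/4, 0, -81/40, 0, 729/2240, 0, …
g: a_k = 3, 0, -3/2, 0, 1/8, 0, -1/240, 0, 1/13440, 0, …
f+g: L₀ = lclm(L_f,L_g), ord ≤ 2+2.
h=h₀': d/dx-closure on L₀ ⇒ L.
L = 9 + 10·Dx^2 + Dx^4  (order 4).
h: a_k = 0, -21, 0, 55/2, 0, -487/40, 0, 125/48, 0, -39367/120960, …
ICs: h(0) = 0, h′(0) = -21, h′′(0) = 0, h′′′(0) = 165.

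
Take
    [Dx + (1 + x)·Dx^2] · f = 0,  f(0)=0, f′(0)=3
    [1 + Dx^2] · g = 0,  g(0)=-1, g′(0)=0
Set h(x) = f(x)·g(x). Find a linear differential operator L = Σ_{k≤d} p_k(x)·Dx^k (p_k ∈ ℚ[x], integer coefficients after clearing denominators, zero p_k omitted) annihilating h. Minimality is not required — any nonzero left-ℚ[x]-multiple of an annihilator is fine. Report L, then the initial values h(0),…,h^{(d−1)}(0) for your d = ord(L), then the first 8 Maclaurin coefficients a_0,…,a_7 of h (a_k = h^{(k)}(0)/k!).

f: a_k = 0, 3, -3/2, 1, -3/4, 3/5, -1/2, 3/7, …
g: a_k = -1, 0, 1/2, 0, -1/24, 0, 1/720, 0, …
Sym-product of L_f,L_g gives L₀ (≤ ord 4).
L = (-3 + 6·x + 19·x^2 + 16·x^3 + 4·x^4) + (4 + 20·x + 24·x^2 + 8·x^3)·Dx + (20·x + 42·x^2 + 32·x^3 + 8·x^4)·Dx^2 + (4 + 20·x + 24·x^2 + 8·x^3)·Dx^3 + (3 + 14·x + 23·x^2 + 16·x^3 + 4·x^4)·Dx^4  (order 4).
h: a_k = 0, -3, 3/2, 1/2, 0, -9/40, 3/16, -93/560, …
ICs: h(0) = 0, h′(0) = -3, h′′(0) = 3, h′′′(0) = 3.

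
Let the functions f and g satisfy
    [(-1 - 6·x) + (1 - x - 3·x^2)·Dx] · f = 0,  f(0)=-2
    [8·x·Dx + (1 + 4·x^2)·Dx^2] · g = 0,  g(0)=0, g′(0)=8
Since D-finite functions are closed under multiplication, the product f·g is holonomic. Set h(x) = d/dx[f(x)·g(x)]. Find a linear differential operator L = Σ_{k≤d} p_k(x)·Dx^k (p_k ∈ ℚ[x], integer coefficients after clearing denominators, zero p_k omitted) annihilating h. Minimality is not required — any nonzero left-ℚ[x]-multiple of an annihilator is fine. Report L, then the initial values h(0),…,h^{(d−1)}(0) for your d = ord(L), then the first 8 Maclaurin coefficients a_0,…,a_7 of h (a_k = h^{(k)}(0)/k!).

L = (22 + 1032·x^2 + 1152·x^3 + 5184·x^4) + (13 + 86·x + 132·x^2 + 600·x^3 + 1152·x^4 + 3456·x^5)·Dx + (-3 - x - 35·x^2 + 44·x^3 + 16·x^4 + 192·x^5 + 432·x^6)·Dx^2  (order 2).
h: a_k = -16, -32, -128, -1088/3, -4048/3, -16256/5, -126544/15, -2377856/105, …
ICs: h(0) = -16, h′(0) = -32.

f: a_k = -2, -2, -8, -14, -38, -80, -194, -434, …
g: a_k = 0, 8, 0, -32/3, 0, 128/5, 0, -512/7, …
f·g: L₀ = L_f ⊗_s L_g, ord ≤ 1·2.
Derive L from L₀ (diff closure).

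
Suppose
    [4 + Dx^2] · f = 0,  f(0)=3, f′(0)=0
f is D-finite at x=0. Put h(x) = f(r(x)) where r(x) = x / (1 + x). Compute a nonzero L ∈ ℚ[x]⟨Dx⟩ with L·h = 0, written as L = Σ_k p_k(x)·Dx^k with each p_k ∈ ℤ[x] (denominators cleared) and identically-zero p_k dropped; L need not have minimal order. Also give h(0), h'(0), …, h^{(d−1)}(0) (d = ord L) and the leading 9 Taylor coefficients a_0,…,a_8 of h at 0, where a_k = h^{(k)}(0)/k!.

f: a_k = 3, 0, -6, 0, 2, 0, -4/15, 0, 2/105, …
h₀=f(r): pull back L_f along r ⇒ L₀.
L = 4 + (2 + 6·x + 6·x^2 + 2·x^3)·Dx + (1 + 4·x + 6·x^2 + 4·x^3 + x^4)·Dx^2  (order 2).
h: a_k = 3, 0, -6, 12, -16, 16, -154/15, -12/5, 2354/105, …
ICs: h(0) = 3, h′(0) = 0.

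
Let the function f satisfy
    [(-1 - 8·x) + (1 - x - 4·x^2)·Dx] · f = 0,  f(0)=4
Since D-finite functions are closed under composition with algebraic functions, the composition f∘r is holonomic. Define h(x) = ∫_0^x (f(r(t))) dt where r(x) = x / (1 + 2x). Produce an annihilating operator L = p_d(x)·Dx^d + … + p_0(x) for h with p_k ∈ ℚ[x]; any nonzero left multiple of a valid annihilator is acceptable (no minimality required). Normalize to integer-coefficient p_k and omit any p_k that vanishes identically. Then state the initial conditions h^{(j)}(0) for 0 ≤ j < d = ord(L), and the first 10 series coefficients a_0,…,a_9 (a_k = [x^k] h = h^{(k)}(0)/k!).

f: a_k = 4, 4, 20, 36, 116, 260, 724, 1764, 4660, 11716, …
f∘r: x↦r, Dx↦Dx/r' in L_f ⇒ L₀.
h=∫₀ˣh₀: take L = L₀·Dx.
L = (1 + 10·x)·Dx + (-1 - 5·x - 4·x^2 + 4·x^3)·Dx^2  (order 2).
h: a_k = 0, 4, 2, 4, -7, 108/5, -190/3, 1356/7, -1207/2, 5732/3, …
ICs: h(0) = 0, h′(0) = 4.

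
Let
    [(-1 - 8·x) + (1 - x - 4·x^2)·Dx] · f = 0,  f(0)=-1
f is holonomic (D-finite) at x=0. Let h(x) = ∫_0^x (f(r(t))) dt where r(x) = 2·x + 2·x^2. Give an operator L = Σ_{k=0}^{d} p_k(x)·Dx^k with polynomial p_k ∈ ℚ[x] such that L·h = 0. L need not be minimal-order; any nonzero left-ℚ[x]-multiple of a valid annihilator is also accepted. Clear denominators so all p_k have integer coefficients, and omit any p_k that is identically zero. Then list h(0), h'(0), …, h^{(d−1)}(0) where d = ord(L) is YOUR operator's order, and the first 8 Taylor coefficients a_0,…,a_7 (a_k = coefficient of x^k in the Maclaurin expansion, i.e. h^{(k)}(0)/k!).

L = (2 + 36·x + 96·x^2 + 64·x^3)·Dx + (-1 + 2·x + 18·x^2 + 32·x^3 + 16·x^4)·Dx^2  (order 2).
h: a_k = 0, -1, -1, -22/3, -28, -140, -692, -24840/7, …
ICs: h(0) = 0, h′(0) = -1.

f: a_k = -1, -1, -5, -9, -29, -65, -181, -441, …
Change of var in L_f (x↦r) gives L₀.
h=∫h₀ ⇒ L = L₀·Dx.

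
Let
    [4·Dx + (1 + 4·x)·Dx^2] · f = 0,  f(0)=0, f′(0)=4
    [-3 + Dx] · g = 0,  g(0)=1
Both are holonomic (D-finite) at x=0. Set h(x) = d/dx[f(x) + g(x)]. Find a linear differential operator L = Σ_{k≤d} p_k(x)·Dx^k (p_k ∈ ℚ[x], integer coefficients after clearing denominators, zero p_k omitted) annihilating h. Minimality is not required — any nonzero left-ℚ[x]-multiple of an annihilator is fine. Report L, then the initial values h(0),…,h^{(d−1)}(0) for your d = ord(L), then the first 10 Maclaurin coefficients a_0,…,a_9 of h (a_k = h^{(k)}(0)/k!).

f: a_k = 0, 4, -8, 64/3, -64, 1024/5, -2048/3, 16384/7, -8192, 262144/9, …
g: a_k = 1, 3, 9/2, 9/2, 27/8, 81/40, 81/80, 243/560, 729/4480, 243/4480, …
h₀=f+g: left-lcm gives L₀, ord ≤ 3.
Differentiate: ansatz ord ≤ ord L₀ ⇒ L.
L = (-132 - 144·x) + (23 - 72·x - 144·x^2)·Dx + (7 + 40·x + 48·x^2)·Dx^2  (order 2).
h: a_k = 7, -7, 155/2, -485/2, 8273/8, -163597/40, 1310963/80, -36699431/560, 1174407307/4480, -4697619751/4480, …
ICs: h(0) = 7, h′(0) = -7.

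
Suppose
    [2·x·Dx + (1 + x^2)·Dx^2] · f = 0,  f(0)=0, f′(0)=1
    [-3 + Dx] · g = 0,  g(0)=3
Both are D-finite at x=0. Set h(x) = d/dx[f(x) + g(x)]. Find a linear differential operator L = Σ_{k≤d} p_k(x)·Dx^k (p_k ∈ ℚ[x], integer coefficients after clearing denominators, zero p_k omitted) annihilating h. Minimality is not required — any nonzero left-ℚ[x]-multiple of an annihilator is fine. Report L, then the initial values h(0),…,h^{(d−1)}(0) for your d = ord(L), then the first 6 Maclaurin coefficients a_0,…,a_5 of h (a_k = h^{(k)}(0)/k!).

L = (6 - 18·x - 18·x^2 - 18·x^3) + (-11 - 12·x^2 - 9·x^4)·Dx + (3 + 2·x + 6·x^2 + 2·x^3 + 3·x^4)·Dx^2  (order 2).
h: a_k = 10, 27, 79/2, 81/2, 251/8, 729/40, …
ICs: h(0) = 10, h′(0) = 27.

f: a_k = 0, 1, 0, -1/3, 0, 1/5, …
g: a_k = 3, 9, 27/2, 27/2, 81/8, 243/40, …
h₀=f+g: left-lcm gives L₀, ord ≤ 3.
h=h₀': d/dx-closure on L₀ ⇒ L.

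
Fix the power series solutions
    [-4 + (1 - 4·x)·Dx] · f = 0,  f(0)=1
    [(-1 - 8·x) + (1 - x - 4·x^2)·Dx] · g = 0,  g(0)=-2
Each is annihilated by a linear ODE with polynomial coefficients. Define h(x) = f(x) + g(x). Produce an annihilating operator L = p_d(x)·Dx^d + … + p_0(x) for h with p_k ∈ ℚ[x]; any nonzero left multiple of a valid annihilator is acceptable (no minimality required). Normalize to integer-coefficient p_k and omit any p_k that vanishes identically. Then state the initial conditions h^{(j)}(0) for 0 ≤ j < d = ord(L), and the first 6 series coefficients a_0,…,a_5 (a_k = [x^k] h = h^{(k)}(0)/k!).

L = (8 - 288·x + 384·x^2 - 512·x^3) + (22 - 8·x - 288·x^2 + 640·x^3 - 1024·x^4)·Dx + (-3 + 23·x - 56·x^2 + 32·x^3 + 128·x^4 - 256·x^5)·Dx^2  (order 2).
h: a_k = -1, 2, 6, 46, 198, 894, …
ICs: h(0) = -1, h′(0) = 2.

f: a_k = 1, 4, 16, 64, 256, 1024, …
g: a_k = -2, -2, -10, -18, -58, -130, …
Sum ⇒ L₀ = lclm(L_f,L_g) in ℚ(x)⟨Dx⟩.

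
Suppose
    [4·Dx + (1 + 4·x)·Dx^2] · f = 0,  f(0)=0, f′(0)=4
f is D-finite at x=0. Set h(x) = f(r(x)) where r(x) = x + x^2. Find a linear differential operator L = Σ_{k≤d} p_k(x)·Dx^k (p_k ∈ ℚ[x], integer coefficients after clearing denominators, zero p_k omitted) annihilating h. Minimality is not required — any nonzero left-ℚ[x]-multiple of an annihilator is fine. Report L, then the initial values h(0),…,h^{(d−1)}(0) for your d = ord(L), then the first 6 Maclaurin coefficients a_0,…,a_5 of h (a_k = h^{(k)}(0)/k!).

f: a_k = 0, 4, -8, 64/3, -64, 1024/5, …
f∘r: x↦r, Dx↦Dx/r' in L_f ⇒ L₀.
L = 2·Dx + (1 + 2·x)·Dx^2  (order 2).
h: a_k = 0, 4, -4, 16/3, -8, 64/5, …
ICs: h(0) = 0, h′(0) = 4.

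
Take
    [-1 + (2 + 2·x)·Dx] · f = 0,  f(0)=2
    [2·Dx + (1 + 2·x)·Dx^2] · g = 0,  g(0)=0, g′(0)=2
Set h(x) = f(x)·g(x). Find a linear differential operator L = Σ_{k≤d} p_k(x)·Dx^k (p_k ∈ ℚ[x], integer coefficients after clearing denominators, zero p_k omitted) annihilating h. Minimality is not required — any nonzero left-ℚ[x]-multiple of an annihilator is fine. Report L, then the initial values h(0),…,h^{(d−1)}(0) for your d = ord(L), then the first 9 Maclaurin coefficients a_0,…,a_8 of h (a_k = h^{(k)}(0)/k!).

L = (-1 + 2·x) + (4 + 4·x)·Dx + (4 + 16·x + 20·x^2 + 8·x^3)·Dx^2  (order 2).
h: a_k = 0, 4, -2, 17/6, -55/12, 3709/480, -4267/320, 209709/8960, -746239/17920, …
ICs: h(0) = 0, h′(0) = 4.

f: a_k = 2, 1, -1/4, 1/8, -5/64, 7/128, -21/512, 33/1024, -429/16384, …
g: a_k = 0, 2, -2, 8/3, -4, 32/5, -32/3, 128/7, -32, …
Product ⇒ symmetric product L₀, ord ≤ 2.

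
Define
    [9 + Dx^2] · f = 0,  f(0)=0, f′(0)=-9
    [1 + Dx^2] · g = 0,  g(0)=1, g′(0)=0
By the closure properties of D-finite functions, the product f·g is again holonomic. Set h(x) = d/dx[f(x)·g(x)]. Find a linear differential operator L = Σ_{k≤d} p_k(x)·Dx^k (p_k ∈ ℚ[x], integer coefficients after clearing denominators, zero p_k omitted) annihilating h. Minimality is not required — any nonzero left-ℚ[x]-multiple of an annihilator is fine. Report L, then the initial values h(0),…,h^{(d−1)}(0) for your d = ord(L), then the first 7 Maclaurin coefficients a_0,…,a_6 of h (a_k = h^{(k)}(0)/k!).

L = 64 + 20·Dx^2 + Dx^4  (order 4).
h: a_k = -9, 0, 54, 0, -66, 0, 172/5, …
ICs: h(0) = -9, h′(0) = 0, h′′(0) = 108, h′′′(0) = 0.

f: a_k = 0, -9, 0, 27/2, 0, -243/40, 0, …
g: a_k = 1, 0, -1/2, 0, 1/24, 0, -1/720, …
Sym-product of L_f,L_g gives L₀ (≤ ord 4).
Derive L from L₀ (diff closure).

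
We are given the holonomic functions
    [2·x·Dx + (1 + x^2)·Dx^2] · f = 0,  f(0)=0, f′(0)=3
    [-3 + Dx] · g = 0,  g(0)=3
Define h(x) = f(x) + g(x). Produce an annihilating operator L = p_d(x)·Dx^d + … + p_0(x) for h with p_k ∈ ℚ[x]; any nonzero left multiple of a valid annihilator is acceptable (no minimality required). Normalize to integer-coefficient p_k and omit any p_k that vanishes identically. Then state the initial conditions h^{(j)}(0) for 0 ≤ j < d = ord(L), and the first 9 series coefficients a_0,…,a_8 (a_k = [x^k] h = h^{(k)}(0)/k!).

f: a_k = 0, 3, 0, -1, 0, 3/5, 0, -3/7, 0, …
g: a_k = 3, 9, 27/2, 27/2, 81/8, 243/40, 243/80, 729/560, 2187/4480, …
Weyl lclm of L_f,L_g ⇒ L₀ (ord ≤ 3).
L = (6 - 18·x - 18·x^2 - 18·x^3)·Dx + (-11 - 12·x^2 - 9·x^4)·Dx^2 + (3 + 2·x + 6·x^2 + 2·x^3 + 3·x^4)·Dx^3  (order 3).
h: a_k = 3, 12, 27/2, 25/2, 81/8, 267/40, 243/80, 489/560, 2187/4480, …
ICs: h(0) = 3, h′(0) = 12, h′′(0) = 27.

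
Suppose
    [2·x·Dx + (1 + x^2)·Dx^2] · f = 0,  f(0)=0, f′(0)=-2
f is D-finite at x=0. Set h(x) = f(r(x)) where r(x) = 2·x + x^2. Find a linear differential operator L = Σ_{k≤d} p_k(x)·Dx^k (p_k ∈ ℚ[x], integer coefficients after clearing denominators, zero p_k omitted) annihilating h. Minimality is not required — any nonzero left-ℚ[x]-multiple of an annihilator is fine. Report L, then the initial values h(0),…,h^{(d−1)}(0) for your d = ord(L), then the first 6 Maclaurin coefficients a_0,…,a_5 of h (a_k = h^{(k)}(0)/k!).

L = (-1 + 8·x + 16·x^2 + 12·x^3 + 3·x^4)·Dx + (1 + x + 4·x^2 + 8·x^3 + 5·x^4 + x^5)·Dx^2  (order 2).
h: a_k = 0, -4, -2, 16/3, 8, -44/5, …
ICs: h(0) = 0, h′(0) = -4.

f: a_k = 0, -2, 0, 2/3, 0, -2/5, …
f∘r: x↦r, Dx↦Dx/r' in L_f ⇒ L₀.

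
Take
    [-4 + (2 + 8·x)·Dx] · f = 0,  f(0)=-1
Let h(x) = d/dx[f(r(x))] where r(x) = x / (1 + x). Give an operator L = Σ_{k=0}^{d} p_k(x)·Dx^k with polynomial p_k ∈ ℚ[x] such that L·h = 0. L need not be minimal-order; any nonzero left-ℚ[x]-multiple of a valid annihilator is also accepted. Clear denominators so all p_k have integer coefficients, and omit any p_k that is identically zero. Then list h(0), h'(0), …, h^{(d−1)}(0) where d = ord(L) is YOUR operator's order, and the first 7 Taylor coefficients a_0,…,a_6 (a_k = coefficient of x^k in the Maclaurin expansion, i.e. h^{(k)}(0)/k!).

f: a_k = -1, -2, 2, -4, 10, -28, 84, …
Change of var in L_f (x↦r) gives L₀.
Derive L from L₀ (diff closure).
L = (-4 - 10·x) + (-1 - 6·x - 5·x^2)·Dx  (order 1).
h: a_k = -2, 8, -30, 120, -510, 2256, -10234, …
ICs: h(0) = -2.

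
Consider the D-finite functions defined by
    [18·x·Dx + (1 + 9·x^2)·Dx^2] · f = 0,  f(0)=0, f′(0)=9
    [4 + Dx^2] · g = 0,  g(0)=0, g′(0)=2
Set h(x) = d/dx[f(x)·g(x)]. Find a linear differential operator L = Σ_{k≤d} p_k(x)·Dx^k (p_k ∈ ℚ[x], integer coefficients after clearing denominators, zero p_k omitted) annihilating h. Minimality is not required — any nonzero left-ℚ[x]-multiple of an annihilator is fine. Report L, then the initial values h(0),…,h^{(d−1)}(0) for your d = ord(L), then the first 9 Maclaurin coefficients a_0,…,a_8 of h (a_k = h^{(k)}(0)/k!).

L = (52480 + 1115424·x^2 + 18751824·x^4 + 15209856·x^6 + 3464208·x^8 - 11337408·x^10 + 34012224·x^12) + (31032·x + 1320624·x^3 + 10701720·x^5 + 13646880·x^7 + 18895680·x^9 + 34012224·x^11)·Dx + (13640 + 300780·x^2 + 4978584·x^4 + 5269212·x^6 + 3621672·x^8 + 2834352·x^10 + 17006112·x^12)·Dx^2 + (7758·x + 330156·x^3 + 2675430·x^5 + 3411720·x^7 + 4723920·x^9 + 8503056·x^11)·Dx^3 + (130 + 5481·x^2 + 72657·x^4 + 366687·x^6 + 688905·x^8 + 1417176·x^10 + 2125764·x^12)·Dx^4  (order 4).
h: a_k = 0, 36, 0, -264, 0, 1980, 0, -83056/5, 0, …
ICs: h(0) = 0, h′(0) = 36, h′′(0) = 0, h′′′(0) = -1584.

f: a_k = 0, 9, 0, -27, 0, 729/5, 0, -6561/7, 0, …
g: a_k = 0, 2, 0, -4/3, 0, 4/15, 0, -8/315, 0, …
h₀=f·g: eliminate ⇒ L₀, order ≤ 2·2.
h=h₀': d/dx-closure on L₀ ⇒ L.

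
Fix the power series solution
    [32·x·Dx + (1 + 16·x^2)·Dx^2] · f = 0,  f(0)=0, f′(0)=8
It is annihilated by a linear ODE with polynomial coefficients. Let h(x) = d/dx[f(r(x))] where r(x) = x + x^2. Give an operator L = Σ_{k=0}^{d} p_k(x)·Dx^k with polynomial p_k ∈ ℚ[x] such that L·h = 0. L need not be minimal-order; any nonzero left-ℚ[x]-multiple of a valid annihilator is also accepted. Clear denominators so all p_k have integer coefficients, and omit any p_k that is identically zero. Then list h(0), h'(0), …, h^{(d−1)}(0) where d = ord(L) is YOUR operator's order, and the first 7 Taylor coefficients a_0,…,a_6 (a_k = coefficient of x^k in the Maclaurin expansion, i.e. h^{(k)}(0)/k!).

f: a_k = 0, 8, 0, -128/3, 0, 2048/5, 0, …
Change of var in L_f (x↦r) gives L₀.
Derive L from L₀ (diff closure).
L = (-2 + 32·x + 128·x^2 + 192·x^3 + 96·x^4) + (1 + 2·x + 16·x^2 + 64·x^3 + 80·x^4 + 32·x^5)·Dx  (order 1).
h: a_k = 8, 16, -128, -512, 1408, 12032, -4096, …
ICs: h(0) = 8.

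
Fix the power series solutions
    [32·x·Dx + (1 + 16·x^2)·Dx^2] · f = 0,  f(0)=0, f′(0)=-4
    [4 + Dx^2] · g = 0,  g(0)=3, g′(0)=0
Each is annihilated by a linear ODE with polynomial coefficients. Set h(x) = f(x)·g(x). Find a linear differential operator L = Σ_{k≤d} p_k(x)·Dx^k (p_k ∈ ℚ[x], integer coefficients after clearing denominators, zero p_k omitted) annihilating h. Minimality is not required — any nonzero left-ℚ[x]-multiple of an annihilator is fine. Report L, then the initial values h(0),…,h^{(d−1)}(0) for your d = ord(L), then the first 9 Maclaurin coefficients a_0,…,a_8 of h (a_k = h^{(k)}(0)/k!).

L = (1360 + 60416·x^2 + 106496·x^4 + 262144·x^6 + 1048576·x^8) + (2304·x + 45056·x^3 + 196608·x^5 + 1048576·x^7)·Dx + (360 + 15872·x^2 + 36864·x^4 + 131072·x^6 + 524288·x^8)·Dx^2 + (576·x + 11264·x^3 + 49152·x^5 + 262144·x^7)·Dx^3 + (5 + 192·x^2 + 2560·x^4 + 16384·x^6 + 65536·x^8)·Dx^4  (order 4).
h: a_k = 0, -12, 0, 88, 0, -3752/5, 0, 870896/105, 0, …
ICs: h(0) = 0, h′(0) = -12, h′′(0) = 0, h′′′(0) = 528.

f: a_k = 0, -4, 0, 64/3, 0, -1024/5, 0, 16384/7, 0, …
g: a_k = 3, 0, -6, 0, 2, 0, -4/15, 0, 2/105, …
f·g: L₀ = L_f ⊗_s L_g, ord ≤ 2·2.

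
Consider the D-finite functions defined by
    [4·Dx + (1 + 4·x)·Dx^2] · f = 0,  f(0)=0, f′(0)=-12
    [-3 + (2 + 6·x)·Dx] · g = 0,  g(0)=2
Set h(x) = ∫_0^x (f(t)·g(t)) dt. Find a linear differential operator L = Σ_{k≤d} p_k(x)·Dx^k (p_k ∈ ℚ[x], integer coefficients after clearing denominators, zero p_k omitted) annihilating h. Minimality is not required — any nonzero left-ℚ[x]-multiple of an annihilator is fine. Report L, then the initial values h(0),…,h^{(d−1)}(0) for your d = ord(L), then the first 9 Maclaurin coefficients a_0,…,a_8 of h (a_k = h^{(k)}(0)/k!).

f: a_k = 0, -12, 24, -64, 192, -3072/5, 2048, -49152/7, 24576, …
g: a_k = 2, 3, -9/4, 27/8, -405/64, 1701/128, -15309/512, 72171/1024, -2814669/16384, …
f·g: L₀ = L_f ⊗_s L_g, ord ≤ 2·1.
h=∫h₀ ⇒ L = L₀·Dx.
L = (3 + 36·x)·Dx + (4 + 12·x)·Dx^2 + (4 + 40·x + 132·x^2 + 144·x^3)·Dx^3  (order 3).
h: a_k = 0, 0, -12, 4, -29/4, 39/2, -9383/160, 206953/1120, -21442563/35840, …
ICs: h(0) = 0, h′(0) = 0, h′′(0) = -24.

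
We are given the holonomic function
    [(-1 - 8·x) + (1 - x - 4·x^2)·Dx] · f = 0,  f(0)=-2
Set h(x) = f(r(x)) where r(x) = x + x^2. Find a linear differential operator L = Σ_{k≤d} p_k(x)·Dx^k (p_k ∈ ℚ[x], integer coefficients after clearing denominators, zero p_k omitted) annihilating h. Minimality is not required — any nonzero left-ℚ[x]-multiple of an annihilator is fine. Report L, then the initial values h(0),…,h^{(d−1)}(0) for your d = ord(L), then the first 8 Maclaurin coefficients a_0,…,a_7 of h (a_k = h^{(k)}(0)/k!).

L = (1 + 10·x + 24·x^2 + 16·x^3) + (-1 + x + 5·x^2 + 8·x^3 + 4·x^4)·Dx  (order 1).
h: a_k = -2, -2, -12, -38, -122, -416, -1378, -4586, …
ICs: h(0) = -2.

f: a_k = -2, -2, -10, -18, -58, -130, -362, -882, …
f∘r: x↦r, Dx↦Dx/r' in L_f ⇒ L₀.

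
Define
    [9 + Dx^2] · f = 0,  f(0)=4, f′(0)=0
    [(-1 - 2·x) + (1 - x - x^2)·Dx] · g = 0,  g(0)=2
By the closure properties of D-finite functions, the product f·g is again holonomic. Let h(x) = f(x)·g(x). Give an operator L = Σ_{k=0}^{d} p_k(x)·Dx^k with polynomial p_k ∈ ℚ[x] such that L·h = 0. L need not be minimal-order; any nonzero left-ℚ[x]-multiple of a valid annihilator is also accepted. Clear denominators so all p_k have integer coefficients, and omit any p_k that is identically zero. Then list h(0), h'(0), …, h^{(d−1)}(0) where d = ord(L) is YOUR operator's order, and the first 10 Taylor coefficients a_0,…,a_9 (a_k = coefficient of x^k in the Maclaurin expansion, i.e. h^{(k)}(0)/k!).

L = (-7 + 9·x + 9·x^2) + (2 + 4·x)·Dx + (-1 + x + x^2)·Dx^2  (order 2).
h: a_k = 8, 8, -20, -12, -5, -17, -301/10, -471/10, -42503/560, -68879/560, …
ICs: h(0) = 8, h′(0) = 8.

f: a_k = 4, 0, -18, 0, 27/2, 0, -81/20, 0, 729/1120, 0, …
g: a_k = 2, 2, 4, 6, 10, 16, 26, 42, 68, 110, …
L₀ := L_f ⊗_s L_g (sym. prod.), ord ≤ 2.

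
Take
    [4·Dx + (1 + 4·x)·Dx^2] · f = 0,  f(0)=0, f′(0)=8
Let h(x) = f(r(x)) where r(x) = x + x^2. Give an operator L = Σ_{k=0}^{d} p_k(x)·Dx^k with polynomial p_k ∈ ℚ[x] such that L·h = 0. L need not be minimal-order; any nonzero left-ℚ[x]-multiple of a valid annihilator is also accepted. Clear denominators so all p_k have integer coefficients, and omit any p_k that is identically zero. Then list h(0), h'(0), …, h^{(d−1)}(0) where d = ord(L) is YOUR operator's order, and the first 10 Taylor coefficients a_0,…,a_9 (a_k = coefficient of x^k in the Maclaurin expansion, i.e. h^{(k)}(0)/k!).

f: a_k = 0, 8, -16, 128/3, -128, 2048/5, -4096/3, 32768/7, -16384, 524288/9, …
Substitute x→r, Dx→(1/r')Dx; clear ⇒ L₀.
L = 2·Dx + (1 + 2·x)·Dx^2  (order 2).
h: a_k = 0, 8, -8, 32/3, -16, 128/5, -128/3, 512/7, -128, 2048/9, …
ICs: h(0) = 0, h′(0) = 8.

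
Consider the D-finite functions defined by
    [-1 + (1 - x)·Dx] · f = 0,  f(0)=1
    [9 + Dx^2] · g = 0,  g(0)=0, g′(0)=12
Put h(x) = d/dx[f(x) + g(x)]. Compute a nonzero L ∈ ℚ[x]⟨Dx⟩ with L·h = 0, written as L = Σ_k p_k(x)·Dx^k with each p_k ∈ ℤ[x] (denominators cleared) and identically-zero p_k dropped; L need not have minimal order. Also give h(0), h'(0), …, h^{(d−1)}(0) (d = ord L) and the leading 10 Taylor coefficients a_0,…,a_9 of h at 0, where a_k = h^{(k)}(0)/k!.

L = (126 - 108·x + 54·x^2) + (-45 + 99·x - 81·x^2 + 27·x^3)·Dx + (14 - 12·x + 6·x^2)·Dx^2 + (-5 + 11·x - 9·x^2 + 3·x^3)·Dx^3  (order 3).
h: a_k = 13, 2, -51, 4, 91/2, 6, -103/20, 8, 12267/1120, 10, …
ICs: h(0) = 13, h′(0) = 2, h′′(0) = -102.

f: a_k = 1, 1, 1, 1, 1, 1, 1, 1, 1, 1, …
g: a_k = 0, 12, 0, -18, 0, 81/10, 0, -243/140, 0, 243/1120, …
h₀=f+g: left-lcm gives L₀, ord ≤ 3.
Differentiate: ansatz ord ≤ ord L₀ ⇒ L.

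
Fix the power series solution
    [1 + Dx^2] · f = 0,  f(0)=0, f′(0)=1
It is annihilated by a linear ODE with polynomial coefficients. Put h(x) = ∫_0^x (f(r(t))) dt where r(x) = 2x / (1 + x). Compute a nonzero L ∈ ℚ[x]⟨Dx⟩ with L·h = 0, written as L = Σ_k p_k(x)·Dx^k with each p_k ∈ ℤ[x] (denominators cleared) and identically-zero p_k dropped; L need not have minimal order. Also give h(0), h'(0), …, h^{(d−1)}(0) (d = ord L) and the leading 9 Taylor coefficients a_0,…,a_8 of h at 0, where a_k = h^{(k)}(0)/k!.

L = 4·Dx + (2 + 6·x + 6·x^2 + 2·x^3)·Dx^2 + (1 + 4·x + 6·x^2 + 4·x^3 + x^4)·Dx^3  (order 3).
h: a_k = 0, 0, 1, -2/3, 1/6, 2/5, -43/45, 10/7, -2209/1260, …
ICs: h(0) = 0, h′(0) = 0, h′′(0) = 2.

f: a_k = 0, 1, 0, -1/6, 0, 1/120, 0, -1/5040, 0, …
f∘r: x↦r, Dx↦Dx/r' in L_f ⇒ L₀.
∫: right-multiply L₀ by Dx.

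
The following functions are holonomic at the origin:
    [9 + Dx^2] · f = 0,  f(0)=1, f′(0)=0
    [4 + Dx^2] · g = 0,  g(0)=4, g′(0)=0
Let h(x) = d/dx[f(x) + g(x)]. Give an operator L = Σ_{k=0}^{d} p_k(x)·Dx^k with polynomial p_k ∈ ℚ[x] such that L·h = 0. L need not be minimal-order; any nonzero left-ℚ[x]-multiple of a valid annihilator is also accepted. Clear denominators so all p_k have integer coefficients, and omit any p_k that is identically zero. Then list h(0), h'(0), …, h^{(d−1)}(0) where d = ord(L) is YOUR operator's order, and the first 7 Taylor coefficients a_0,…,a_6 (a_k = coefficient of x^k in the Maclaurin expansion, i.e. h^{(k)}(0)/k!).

f: a_k = 1, 0, -9/2, 0, 27/8, 0, -81/80, …
g: a_k = 4, 0, -8, 0, 8/3, 0, -16/45, …
L₀ := lclm(L_f,L_g); ord L₀ ≤ 2+2.
h₀' ⇒ L via d/dx closure of L₀.
L = 36 + 13·Dx^2 + Dx^4  (order 4).
h: a_k = 0, -25, 0, 145/6, 0, -197/24, 0, …
ICs: h(0) = 0, h′(0) = -25, h′′(0) = 0, h′′′(0) = 145.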